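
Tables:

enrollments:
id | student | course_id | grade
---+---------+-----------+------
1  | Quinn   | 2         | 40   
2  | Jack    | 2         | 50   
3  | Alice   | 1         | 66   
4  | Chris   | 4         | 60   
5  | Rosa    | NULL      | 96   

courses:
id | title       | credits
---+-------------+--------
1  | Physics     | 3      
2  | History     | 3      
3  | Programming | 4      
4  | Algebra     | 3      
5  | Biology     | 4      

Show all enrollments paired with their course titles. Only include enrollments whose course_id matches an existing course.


INNER JOIN keeps only enrollments rows whose course_id matches an id in courses. Walk through each enrollment:
  - enrollment 1 (Quinn): course_id=2 -> matches History
  - enrollment 2 (Jack): course_id=2 -> matches History
  - enrollment 3 (Alice): course_id=1 -> matches Physics
  - enrollment 4 (Chris): course_id=4 -> matches Algebra
  - enrollment 5 (Rosa): course_id=NULL, no match -> dropped
So 1 of 5 rows is dropped.

SQL:
SELECT a.student, b.title AS course
FROM enrollments a
INNER JOIN courses b ON a.course_id = b.id

Result:
student | course 
--------+--------
Quinn   | History
Jack    | History
Alice   | Physics
Chris   | Algebra


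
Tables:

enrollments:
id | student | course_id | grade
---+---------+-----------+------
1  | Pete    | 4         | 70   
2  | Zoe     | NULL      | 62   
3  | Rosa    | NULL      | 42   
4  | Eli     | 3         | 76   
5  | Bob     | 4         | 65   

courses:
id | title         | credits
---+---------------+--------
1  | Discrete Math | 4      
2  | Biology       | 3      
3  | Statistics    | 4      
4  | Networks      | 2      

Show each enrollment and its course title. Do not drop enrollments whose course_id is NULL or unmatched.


LEFT JOIN keeps every row from enrollments (the left table); where course_id has no match in courses, the course columns become NULL. Walk through each enrollment:
  - enrollment 1 (Pete): course_id=4 -> matches Networks
  - enrollment 2 (Zoe): course_id=NULL, no match -> kept with NULL
  - enrollment 3 (Rosa): course_id=NULL, no match -> kept with NULL
  - enrollment 4 (Eli): course_id=3 -> matches Statistics
  - enrollment 5 (Bob): course_id=4 -> matches Networks
All 5 rows appear; 2 have NULL course.

SQL:
SELECT a.student, b.title AS course
FROM enrollments a
LEFT JOIN courses b ON a.course_id = b.id

Result:
student | course    
--------+-----------
Pete    | Networks  
Zoe     | NULL      
Rosa    | NULL      
Eli     | Statistics
Bob     | Networks  


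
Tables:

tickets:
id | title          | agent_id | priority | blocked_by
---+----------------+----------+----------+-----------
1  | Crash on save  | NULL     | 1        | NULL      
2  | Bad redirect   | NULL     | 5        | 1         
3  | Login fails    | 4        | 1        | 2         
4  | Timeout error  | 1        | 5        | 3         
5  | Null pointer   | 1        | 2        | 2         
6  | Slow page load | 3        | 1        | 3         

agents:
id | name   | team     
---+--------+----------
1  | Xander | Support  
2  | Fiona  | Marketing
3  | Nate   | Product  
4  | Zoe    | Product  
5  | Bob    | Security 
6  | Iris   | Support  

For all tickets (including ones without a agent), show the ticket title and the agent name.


LEFT JOIN keeps every row from tickets (the left table); where agent_id has no match in agents, the agent columns become NULL. Walk through each ticket:
  - ticket 1 (Crash on save): agent_id=NULL, no match -> kept with NULL
  - ticket 2 (Bad redirect): agent_id=NULL, no match -> kept with NULL
  - ticket 3 (Login fails): agent_id=4 -> matches Zoe
  - ticket 4 (Timeout error): agent_id=1 -> matches Xander
  - ticket 5 (Null pointer): agent_id=1 -> matches Xander
  - ticket 6 (Slow page load): agent_id=3 -> matches Nate
All 6 rows appear; 2 have NULL agent.

SQL:
SELECT a.title, b.name AS agent
FROM tickets a
LEFT JOIN agents b ON a.agent_id = b.id

Result:
title          | agent 
---------------+-------
Crash on save  | NULL  
Bad redirect   | NULL  
Login fails    | Zoe   
Timeout error  | Xander
Null pointer   | Xander
Slow page load | Nate  


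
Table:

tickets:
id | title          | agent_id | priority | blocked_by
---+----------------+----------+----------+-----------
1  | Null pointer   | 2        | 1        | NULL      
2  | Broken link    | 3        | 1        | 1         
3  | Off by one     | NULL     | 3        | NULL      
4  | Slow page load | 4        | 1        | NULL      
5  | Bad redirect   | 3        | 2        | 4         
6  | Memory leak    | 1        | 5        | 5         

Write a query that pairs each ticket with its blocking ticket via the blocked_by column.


This is a self-join: tickets is joined to a second copy of itself, matching each row's blocked_by to another row's id. Use LEFT JOIN so rows with blocked_by=NULL are kept.
  - ticket 1 (Null pointer): blocked_by=NULL -> NULL
  - ticket 2 (Broken link): blocked_by=1 -> Null pointer
  - ticket 3 (Off by one): blocked_by=NULL -> NULL
  - ticket 4 (Slow page load): blocked_by=NULL -> NULL
  - ticket 5 (Bad redirect): blocked_by=4 -> Slow page load
  - ticket 6 (Memory leak): blocked_by=5 -> Bad redirect

SQL:
SELECT a.title AS item, b.title AS blocked_by
FROM tickets a
LEFT JOIN tickets b ON a.blocked_by = b.id

Result:
item           | blocked_by    
---------------+---------------
Null pointer   | NULL          
Broken link    | Null pointer  
Off by one     | NULL          
Slow page load | NULL          
Bad redirect   | Slow page load
Memory leak    | Bad redirect  


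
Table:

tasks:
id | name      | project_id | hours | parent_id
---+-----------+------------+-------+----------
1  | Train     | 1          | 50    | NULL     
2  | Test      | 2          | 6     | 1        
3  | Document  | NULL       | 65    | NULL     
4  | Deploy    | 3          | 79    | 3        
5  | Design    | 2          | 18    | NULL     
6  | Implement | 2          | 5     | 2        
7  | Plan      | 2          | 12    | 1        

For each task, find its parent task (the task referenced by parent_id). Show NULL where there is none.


This is a self-join: tasks is joined to a second copy of itself, matching each row's parent_id to another row's id. Use LEFT JOIN so rows with parent_id=NULL are kept.
  - task 1 (Train): parent_id=NULL -> NULL
  - task 2 (Test): parent_id=1 -> Train
  - task 3 (Document): parent_id=NULL -> NULL
  - task 4 (Deploy): parent_id=3 -> Document
  - task 5 (Design): parent_id=NULL -> NULL
  - task 6 (Implement): parent_id=2 -> Test
  - task 7 (Plan): parent_id=1 -> Train

SQL:
SELECT a.name AS item, b.name AS parent
FROM tasks a
LEFT JOIN tasks b ON a.parent_id = b.id

Result:
item      | parent  
----------+---------
Train     | NULL    
Test      | Train   
Document  | NULL    
Deploy    | Document
Design    | NULL    
Implement | Test    
Plan      | Train   


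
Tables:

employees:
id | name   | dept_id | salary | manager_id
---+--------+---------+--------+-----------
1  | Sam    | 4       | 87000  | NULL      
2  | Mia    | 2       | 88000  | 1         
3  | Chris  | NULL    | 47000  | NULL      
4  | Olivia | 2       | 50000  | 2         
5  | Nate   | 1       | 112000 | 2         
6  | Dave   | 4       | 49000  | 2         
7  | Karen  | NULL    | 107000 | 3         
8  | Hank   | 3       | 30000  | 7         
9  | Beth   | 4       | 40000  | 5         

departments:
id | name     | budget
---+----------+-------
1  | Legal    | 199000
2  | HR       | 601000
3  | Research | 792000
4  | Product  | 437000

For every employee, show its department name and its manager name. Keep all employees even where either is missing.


Two LEFT JOINs from the same base table employees: one to departments via dept_id, one to employees itself via manager_id. Both are LEFT so every employee is preserved.
Match against departments:
  - employee 1 (Sam): dept_id=4 -> matches Product
  - employee 2 (Mia): dept_id=2 -> matches HR
  - employee 3 (Chris): dept_id=NULL, no match -> kept with NULL
  - employee 4 (Olivia): dept_id=2 -> matches HR
  - employee 5 (Nate): dept_id=1 -> matches Legal
  - employee 6 (Dave): dept_id=4 -> matches Product
  - employee 7 (Karen): dept_id=NULL, no match -> kept with NULL
  - employee 8 (Hank): dept_id=3 -> matches Research
  - employee 9 (Beth): dept_id=4 -> matches Product
Match against employees (self):
  - employee 1 (Sam): manager_id=NULL -> NULL
  - employee 2 (Mia): manager_id=1 -> Sam
  - employee 3 (Chris): manager_id=NULL -> NULL
  - employee 4 (Olivia): manager_id=2 -> Mia
  - employee 5 (Nate): manager_id=2 -> Mia
  - employee 6 (Dave): manager_id=2 -> Mia
  - employee 7 (Karen): manager_id=3 -> Chris
  - employee 8 (Hank): manager_id=7 -> Karen
  - employee 9 (Beth): manager_id=5 -> Nate

SQL:
SELECT a.name, b.name AS department, c.name AS manager
FROM employees a
LEFT JOIN departments b ON a.dept_id = b.id
LEFT JOIN employees c ON a.manager_id = c.id

Result:
name   | department | manager
-------+------------+--------
Sam    | Product    | NULL   
Mia    | HR         | Sam    
Chris  | NULL       | NULL   
Olivia | HR         | Mia    
Nate   | Legal      | Mia    
Dave   | Product    | Mia    
Karen  | NULL       | Chris  
Hank   | Research   | Karen  
Beth   | Product    | Nate   


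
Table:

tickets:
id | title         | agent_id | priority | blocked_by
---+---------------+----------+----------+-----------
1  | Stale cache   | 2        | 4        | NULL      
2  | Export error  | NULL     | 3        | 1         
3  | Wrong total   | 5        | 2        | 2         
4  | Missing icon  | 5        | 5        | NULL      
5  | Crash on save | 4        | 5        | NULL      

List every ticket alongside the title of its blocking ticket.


This is a self-join: tickets is joined to a second copy of itself, matching each row's blocked_by to another row's id. Use LEFT JOIN so rows with blocked_by=NULL are kept.
  - ticket 1 (Stale cache): blocked_by=NULL -> NULL
  - ticket 2 (Export error): blocked_by=1 -> Stale cache
  - ticket 3 (Wrong total): blocked_by=2 -> Export error
  - ticket 4 (Missing icon): blocked_by=NULL -> NULL
  - ticket 5 (Crash on save): blocked_by=NULL -> NULL

SQL:
SELECT a.title AS item, b.title AS blocked_by
FROM tickets a
LEFT JOIN tickets b ON a.blocked_by = b.id

Result:
item          | blocked_by  
--------------+-------------
Stale cache   | NULL        
Export error  | Stale cache 
Wrong total   | Export error
Missing icon  | NULL        
Crash on save | NULL        


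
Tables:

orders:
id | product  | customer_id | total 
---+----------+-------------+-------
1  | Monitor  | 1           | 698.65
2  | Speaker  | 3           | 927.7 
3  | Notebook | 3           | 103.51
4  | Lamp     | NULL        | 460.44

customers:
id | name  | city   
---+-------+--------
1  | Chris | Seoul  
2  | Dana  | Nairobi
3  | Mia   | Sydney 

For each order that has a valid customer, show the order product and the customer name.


INNER JOIN keeps only orders rows whose customer_id matches an id in customers. Walk through each order:
  - order 1 (Monitor): customer_id=1 -> matches Chris
  - order 2 (Speaker): customer_id=3 -> matches Mia
  - order 3 (Notebook): customer_id=3 -> matches Mia
  - order 4 (Lamp): customer_id=NULL, no match -> dropped
So 1 of 4 rows is dropped.

SQL:
SELECT a.product, b.name AS customer
FROM orders a
INNER JOIN customers b ON a.customer_id = b.id

Result:
product  | customer
---------+---------
Monitor  | Chris   
Speaker  | Mia     
Notebook | Mia     


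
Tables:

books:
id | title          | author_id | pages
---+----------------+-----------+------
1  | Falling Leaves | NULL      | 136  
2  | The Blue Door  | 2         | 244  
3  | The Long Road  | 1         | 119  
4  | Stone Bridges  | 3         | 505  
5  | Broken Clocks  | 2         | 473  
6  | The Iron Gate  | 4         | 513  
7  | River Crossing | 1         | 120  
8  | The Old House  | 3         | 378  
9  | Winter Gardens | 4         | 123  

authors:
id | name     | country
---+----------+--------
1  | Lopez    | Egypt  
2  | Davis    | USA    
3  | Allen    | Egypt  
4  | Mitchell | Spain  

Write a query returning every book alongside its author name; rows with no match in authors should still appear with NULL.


LEFT JOIN keeps every row from books (the left table); where author_id has no match in authors, the author columns become NULL. Walk through each book:
  - book 1 (Falling Leaves): author_id=NULL, no match -> kept with NULL
  - book 2 (The Blue Door): author_id=2 -> matches Davis
  - book 3 (The Long Road): author_id=1 -> matches Lopez
  - book 4 (Stone Bridges): author_id=3 -> matches Allen
  - book 5 (Broken Clocks): author_id=2 -> matches Davis
  - book 6 (The Iron Gate): author_id=4 -> matches Mitchell
  - book 7 (River Crossing): author_id=1 -> matches Lopez
  - book 8 (The Old House): author_id=3 -> matches Allen
  - book 9 (Winter Gardens): author_id=4 -> matches Mitchell
All 9 rows appear; 1 has NULL author.

SQL:
SELECT a.title, b.name AS author
FROM books a
LEFT JOIN authors b ON a.author_id = b.id

Result:
title          | author  
---------------+---------
Falling Leaves | NULL    
The Blue Door  | Davis   
The Long Road  | Lopez   
Stone Bridges  | Allen   
Broken Clocks  | Davis   
The Iron Gate  | Mitchell
River Crossing | Lopez   
The Old House  | Allen   
Winter Gardens | Mitchell


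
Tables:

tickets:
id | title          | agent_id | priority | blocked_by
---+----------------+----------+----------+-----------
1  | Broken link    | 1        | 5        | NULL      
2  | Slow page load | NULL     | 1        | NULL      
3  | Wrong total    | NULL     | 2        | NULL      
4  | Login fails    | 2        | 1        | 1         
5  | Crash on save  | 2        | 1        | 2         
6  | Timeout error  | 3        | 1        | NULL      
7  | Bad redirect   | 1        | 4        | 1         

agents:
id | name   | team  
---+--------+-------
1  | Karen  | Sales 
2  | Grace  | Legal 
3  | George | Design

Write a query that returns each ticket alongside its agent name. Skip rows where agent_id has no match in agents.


INNER JOIN keeps only tickets rows whose agent_id matches an id in agents. Walk through each ticket:
  - ticket 1 (Broken link): agent_id=1 -> matches Karen
  - ticket 2 (Slow page load): agent_id=NULL, no match -> dropped
  - ticket 3 (Wrong total): agent_id=NULL, no match -> dropped
  - ticket 4 (Login fails): agent_id=2 -> matches Grace
  - ticket 5 (Crash on save): agent_id=2 -> matches Grace
  - ticket 6 (Timeout error): agent_id=3 -> matches George
  - ticket 7 (Bad redirect): agent_id=1 -> matches Karen
So 2 of 7 rows are dropped.

SQL:
SELECT a.title, b.name AS agent
FROM tickets a
INNER JOIN agents b ON a.agent_id = b.id

Result:
title         | agent 
--------------+-------
Broken link   | Karen 
Login fails   | Grace 
Crash on save | Grace 
Timeout error | George
Bad redirect  | Karen 


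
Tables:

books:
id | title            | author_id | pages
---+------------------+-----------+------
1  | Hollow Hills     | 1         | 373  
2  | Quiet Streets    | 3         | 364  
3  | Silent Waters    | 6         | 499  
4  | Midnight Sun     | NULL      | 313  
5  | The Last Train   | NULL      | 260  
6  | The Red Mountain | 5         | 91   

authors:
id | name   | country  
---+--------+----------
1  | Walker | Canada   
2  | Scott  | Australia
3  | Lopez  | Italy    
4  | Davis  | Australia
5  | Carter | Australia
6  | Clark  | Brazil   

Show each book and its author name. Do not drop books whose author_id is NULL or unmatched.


LEFT JOIN keeps every row from books (the left table); where author_id has no match in authors, the author columns become NULL. Walk through each book:
  - book 1 (Hollow Hills): author_id=1 -> matches Walker
  - book 2 (Quiet Streets): author_id=3 -> matches Lopez
  - book 3 (Silent Waters): author_id=6 -> matches Clark
  - book 4 (Midnight Sun): author_id=NULL, no match -> kept with NULL
  - book 5 (The Last Train): author_id=NULL, no match -> kept with NULL
  - book 6 (The Red Mountain): author_id=5 -> matches Carter
All 6 rows appear; 2 have NULL author.

SQL:
SELECT a.title, b.name AS author
FROM books a
LEFT JOIN authors b ON a.author_id = b.id

Result:
title            | author
-----------------+-------
Hollow Hills     | Walker
Quiet Streets    | Lopez 
Silent Waters    | Clark 
Midnight Sun     | NULL  
The Last Train   | NULL  
The Red Mountain | Carter


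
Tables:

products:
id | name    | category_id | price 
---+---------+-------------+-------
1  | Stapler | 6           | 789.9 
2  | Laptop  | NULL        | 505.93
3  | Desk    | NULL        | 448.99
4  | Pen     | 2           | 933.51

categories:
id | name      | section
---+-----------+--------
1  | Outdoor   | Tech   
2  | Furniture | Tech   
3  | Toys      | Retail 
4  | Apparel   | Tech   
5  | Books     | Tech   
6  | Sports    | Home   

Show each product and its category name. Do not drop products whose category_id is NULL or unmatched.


LEFT JOIN keeps every row from products (the left table); where category_id has no match in categories, the category columns become NULL. Walk through each product:
  - product 1 (Stapler): category_id=6 -> matches Sports
  - product 2 (Laptop): category_id=NULL, no match -> kept with NULL
  - product 3 (Desk): category_id=NULL, no match -> kept with NULL
  - product 4 (Pen): category_id=2 -> matches Furniture
All 4 rows appear; 2 have NULL category.

SQL:
SELECT a.name, b.name AS category
FROM products a
LEFT JOIN categories b ON a.category_id = b.id

Result:
name    | category 
--------+----------
Stapler | Sports   
Laptop  | NULL     
Desk    | NULL     
Pen     | Furniture


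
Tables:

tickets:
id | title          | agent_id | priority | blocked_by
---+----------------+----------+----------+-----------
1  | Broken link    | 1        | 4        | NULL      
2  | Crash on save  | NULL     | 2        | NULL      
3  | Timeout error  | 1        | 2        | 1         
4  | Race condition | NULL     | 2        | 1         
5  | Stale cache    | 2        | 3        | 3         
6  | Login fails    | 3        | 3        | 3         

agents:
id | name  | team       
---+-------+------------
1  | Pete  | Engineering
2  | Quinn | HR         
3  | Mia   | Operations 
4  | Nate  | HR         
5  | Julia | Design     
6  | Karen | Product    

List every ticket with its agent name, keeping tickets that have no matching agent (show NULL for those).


LEFT JOIN keeps every row from tickets (the left table); where agent_id has no match in agents, the agent columns become NULL. Walk through each ticket:
  - ticket 1 (Broken link): agent_id=1 -> matches Pete
  - ticket 2 (Crash on save): agent_id=NULL, no match -> kept with NULL
  - ticket 3 (Timeout error): agent_id=1 -> matches Pete
  - ticket 4 (Race condition): agent_id=NULL, no match -> kept with NULL
  - ticket 5 (Stale cache): agent_id=2 -> matches Quinn
  - ticket 6 (Login fails): agent_id=3 -> matches Mia
All 6 rows appear; 2 have NULL agent.

SQL:
SELECT a.title, b.name AS agent
FROM tickets a
LEFT JOIN agents b ON a.agent_id = b.id

Result:
title          | agent
---------------+------
Broken link    | Pete 
Crash on save  | NULL 
Timeout error  | Pete 
Race condition | NULL 
Stale cache    | Quinn
Login fails    | Mia  


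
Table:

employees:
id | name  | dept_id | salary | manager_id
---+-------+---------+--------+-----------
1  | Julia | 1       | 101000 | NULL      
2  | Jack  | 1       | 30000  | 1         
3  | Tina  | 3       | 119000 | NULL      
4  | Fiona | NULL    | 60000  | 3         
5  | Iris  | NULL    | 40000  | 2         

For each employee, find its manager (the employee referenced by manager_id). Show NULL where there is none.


This is a self-join: employees is joined to a second copy of itself, matching each row's manager_id to another row's id. Use LEFT JOIN so rows with manager_id=NULL are kept.
  - employee 1 (Julia): manager_id=NULL -> NULL
  - employee 2 (Jack): manager_id=1 -> Julia
  - employee 3 (Tina): manager_id=NULL -> NULL
  - employee 4 (Fiona): manager_id=3 -> Tina
  - employee 5 (Iris): manager_id=2 -> Jack

SQL:
SELECT a.name AS item, b.name AS manager
FROM employees a
LEFT JOIN employees b ON a.manager_id = b.id

Result:
item  | manager
------+--------
Julia | NULL   
Jack  | Julia  
Tina  | NULL   
Fiona | Tina   
Iris  | Jack   


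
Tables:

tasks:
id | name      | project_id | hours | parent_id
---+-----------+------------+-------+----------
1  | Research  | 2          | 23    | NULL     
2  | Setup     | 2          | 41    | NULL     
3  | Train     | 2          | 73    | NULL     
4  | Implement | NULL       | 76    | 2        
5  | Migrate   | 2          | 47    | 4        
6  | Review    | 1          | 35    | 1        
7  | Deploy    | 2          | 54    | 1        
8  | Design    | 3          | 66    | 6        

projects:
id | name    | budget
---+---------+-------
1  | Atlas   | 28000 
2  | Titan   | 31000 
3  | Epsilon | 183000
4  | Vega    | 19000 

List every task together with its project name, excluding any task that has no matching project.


INNER JOIN keeps only tasks rows whose project_id matches an id in projects. Walk through each task:
  - task 1 (Research): project_id=2 -> matches Titan
  - task 2 (Setup): project_id=2 -> matches Titan
  - task 3 (Train): project_id=2 -> matches Titan
  - task 4 (Implement): project_id=NULL, no match -> dropped
  - task 5 (Migrate): project_id=2 -> matches Titan
  - task 6 (Review): project_id=1 -> matches Atlas
  - task 7 (Deploy): project_id=2 -> matches Titan
  - task 8 (Design): project_id=3 -> matches Epsilon
So 1 of 8 rows is dropped.

SQL:
SELECT a.name, b.name AS project
FROM tasks a
INNER JOIN projects b ON a.project_id = b.id

Result:
name     | project
---------+--------
Research | Titan  
Setup    | Titan  
Train    | Titan  
Migrate  | Titan  
Review   | Atlas  
Deploy   | Titan  
Design   | Epsilon


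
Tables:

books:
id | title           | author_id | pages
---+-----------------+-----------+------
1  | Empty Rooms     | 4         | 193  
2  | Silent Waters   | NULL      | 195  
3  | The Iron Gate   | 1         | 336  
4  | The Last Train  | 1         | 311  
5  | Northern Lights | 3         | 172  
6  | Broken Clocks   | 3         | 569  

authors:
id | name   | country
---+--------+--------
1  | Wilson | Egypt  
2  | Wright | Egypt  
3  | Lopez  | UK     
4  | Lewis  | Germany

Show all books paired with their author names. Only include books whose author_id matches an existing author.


INNER JOIN keeps only books rows whose author_id matches an id in authors. Walk through each book:
  - book 1 (Empty Rooms): author_id=4 -> matches Lewis
  - book 2 (Silent Waters): author_id=NULL, no match -> dropped
  - book 3 (The Iron Gate): author_id=1 -> matches Wilson
  - book 4 (The Last Train): author_id=1 -> matches Wilson
  - book 5 (Northern Lights): author_id=3 -> matches Lopez
  - book 6 (Broken Clocks): author_id=3 -> matches Lopez
So 1 of 6 rows is dropped.

SQL:
SELECT a.title, b.name AS author
FROM books a
INNER JOIN authors b ON a.author_id = b.id

Result:
title           | author
----------------+-------
Empty Rooms     | Lewis 
The Iron Gate   | Wilson
The Last Train  | Wilson
Northern Lights | Lopez 
Broken Clocks   | Lopez 


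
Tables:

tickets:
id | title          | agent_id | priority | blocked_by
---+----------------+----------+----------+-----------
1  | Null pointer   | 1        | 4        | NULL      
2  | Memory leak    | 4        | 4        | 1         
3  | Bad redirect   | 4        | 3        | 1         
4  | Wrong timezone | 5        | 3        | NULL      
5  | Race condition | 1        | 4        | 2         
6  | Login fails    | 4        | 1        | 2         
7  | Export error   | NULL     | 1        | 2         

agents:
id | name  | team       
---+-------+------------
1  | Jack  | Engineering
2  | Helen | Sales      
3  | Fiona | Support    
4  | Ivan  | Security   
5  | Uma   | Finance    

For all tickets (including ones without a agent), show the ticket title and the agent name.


LEFT JOIN keeps every row from tickets (the left table); where agent_id has no match in agents, the agent columns become NULL. Walk through each ticket:
  - ticket 1 (Null pointer): agent_id=1 -> matches Jack
  - ticket 2 (Memory leak): agent_id=4 -> matches Ivan
  - ticket 3 (Bad redirect): agent_id=4 -> matches Ivan
  - ticket 4 (Wrong timezone): agent_id=5 -> matches Uma
  - ticket 5 (Race condition): agent_id=1 -> matches Jack
  - ticket 6 (Login fails): agent_id=4 -> matches Ivan
  - ticket 7 (Export error): agent_id=NULL, no match -> kept with NULL
All 7 rows appear; 1 has NULL agent.

SQL:
SELECT a.title, b.name AS agent
FROM tickets a
LEFT JOIN agents b ON a.agent_id = b.id

Result:
title          | agent
---------------+------
Null pointer   | Jack 
Memory leak    | Ivan 
Bad redirect   | Ivan 
Wrong timezone | Uma  
Race condition | Jack 
Login fails    | Ivan 
Export error   | NULL 


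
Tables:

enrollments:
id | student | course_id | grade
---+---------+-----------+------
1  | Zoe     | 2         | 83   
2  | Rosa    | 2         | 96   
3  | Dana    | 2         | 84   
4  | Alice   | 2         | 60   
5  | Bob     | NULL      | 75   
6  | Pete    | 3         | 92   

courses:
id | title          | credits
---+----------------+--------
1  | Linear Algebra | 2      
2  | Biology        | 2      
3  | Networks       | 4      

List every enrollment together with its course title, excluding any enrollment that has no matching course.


INNER JOIN keeps only enrollments rows whose course_id matches an id in courses. Walk through each enrollment:
  - enrollment 1 (Zoe): course_id=2 -> matches Biology
  - enrollment 2 (Rosa): course_id=2 -> matches Biology
  - enrollment 3 (Dana): course_id=2 -> matches Biology
  - enrollment 4 (Alice): course_id=2 -> matches Biology
  - enrollment 5 (Bob): course_id=NULL, no match -> dropped
  - enrollment 6 (Pete): course_id=3 -> matches Networks
So 1 of 6 rows is dropped.

SQL:
SELECT a.student, b.title AS course
FROM enrollments a
INNER JOIN courses b ON a.course_id = b.id

Result:
student | course  
--------+---------
Zoe     | Biology 
Rosa    | Biology 
Dana    | Biology 
Alice   | Biology 
Pete    | Networks


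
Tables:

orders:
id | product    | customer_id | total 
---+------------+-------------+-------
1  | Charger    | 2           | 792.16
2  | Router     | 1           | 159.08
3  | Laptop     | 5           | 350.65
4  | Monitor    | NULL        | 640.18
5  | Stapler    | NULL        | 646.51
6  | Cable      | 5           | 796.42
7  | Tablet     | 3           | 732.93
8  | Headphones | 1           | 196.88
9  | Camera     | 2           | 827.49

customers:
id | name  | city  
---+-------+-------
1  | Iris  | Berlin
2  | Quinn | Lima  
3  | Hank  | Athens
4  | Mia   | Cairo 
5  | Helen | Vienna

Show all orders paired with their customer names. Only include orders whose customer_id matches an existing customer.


INNER JOIN keeps only orders rows whose customer_id matches an id in customers. Walk through each order:
  - order 1 (Charger): customer_id=2 -> matches Quinn
  - order 2 (Router): customer_id=1 -> matches Iris
  - order 3 (Laptop): customer_id=5 -> matches Helen
  - order 4 (Monitor): customer_id=NULL, no match -> dropped
  - order 5 (Stapler): customer_id=NULL, no match -> dropped
  - order 6 (Cable): customer_id=5 -> matches Helen
  - order 7 (Tablet): customer_id=3 -> matches Hank
  - order 8 (Headphones): customer_id=1 -> matches Iris
  - order 9 (Camera): customer_id=2 -> matches Quinn
So 2 of 9 rows are dropped.

SQL:
SELECT a.product, b.name AS customer
FROM orders a
INNER JOIN customers b ON a.customer_id = b.id

Result:
product    | customer
-----------+---------
Charger    | Quinn   
Router     | Iris    
Laptop     | Helen   
Cable      | Helen   
Tablet     | Hank    
Headphones | Iris    
Camera     | Quinn   


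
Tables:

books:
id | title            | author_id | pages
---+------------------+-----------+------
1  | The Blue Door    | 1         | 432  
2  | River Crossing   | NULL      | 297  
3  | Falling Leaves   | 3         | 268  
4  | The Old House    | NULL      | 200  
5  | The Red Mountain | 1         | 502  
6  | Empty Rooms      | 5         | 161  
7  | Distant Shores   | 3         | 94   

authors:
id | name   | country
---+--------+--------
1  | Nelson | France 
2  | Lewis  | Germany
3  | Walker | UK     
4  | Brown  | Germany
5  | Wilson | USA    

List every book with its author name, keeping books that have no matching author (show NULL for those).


LEFT JOIN keeps every row from books (the left table); where author_id has no match in authors, the author columns become NULL. Walk through each book:
  - book 1 (The Blue Door): author_id=1 -> matches Nelson
  - book 2 (River Crossing): author_id=NULL, no match -> kept with NULL
  - book 3 (Falling Leaves): author_id=3 -> matches Walker
  - book 4 (The Old House): author_id=NULL, no match -> kept with NULL
  - book 5 (The Red Mountain): author_id=1 -> matches Nelson
  - book 6 (Empty Rooms): author_id=5 -> matches Wilson
  - book 7 (Distant Shores): author_id=3 -> matches Walker
All 7 rows appear; 2 have NULL author.

SQL:
SELECT a.title, b.name AS author
FROM books a
LEFT JOIN authors b ON a.author_id = b.id

Result:
title            | author
-----------------+-------
The Blue Door    | Nelson
River Crossing   | NULL  
Falling Leaves   | Walker
The Old House    | NULL  
The Red Mountain | Nelson
Empty Rooms      | Wilson
Distant Shores   | Walker


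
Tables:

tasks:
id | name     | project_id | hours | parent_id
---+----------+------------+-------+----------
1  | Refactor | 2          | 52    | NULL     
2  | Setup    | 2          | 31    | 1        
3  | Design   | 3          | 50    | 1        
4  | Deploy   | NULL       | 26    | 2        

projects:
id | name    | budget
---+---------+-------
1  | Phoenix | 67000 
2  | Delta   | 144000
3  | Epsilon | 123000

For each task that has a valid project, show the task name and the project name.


INNER JOIN keeps only tasks rows whose project_id matches an id in projects. Walk through each task:
  - task 1 (Refactor): project_id=2 -> matches Delta
  - task 2 (Setup): project_id=2 -> matches Delta
  - task 3 (Design): project_id=3 -> matches Epsilon
  - task 4 (Deploy): project_id=NULL, no match -> dropped
So 1 of 4 rows is dropped.

SQL:
SELECT a.name, b.name AS project
FROM tasks a
INNER JOIN projects b ON a.project_id = b.id

Result:
name     | project
---------+--------
Refactor | Delta  
Setup    | Delta  
Design   | Epsilon


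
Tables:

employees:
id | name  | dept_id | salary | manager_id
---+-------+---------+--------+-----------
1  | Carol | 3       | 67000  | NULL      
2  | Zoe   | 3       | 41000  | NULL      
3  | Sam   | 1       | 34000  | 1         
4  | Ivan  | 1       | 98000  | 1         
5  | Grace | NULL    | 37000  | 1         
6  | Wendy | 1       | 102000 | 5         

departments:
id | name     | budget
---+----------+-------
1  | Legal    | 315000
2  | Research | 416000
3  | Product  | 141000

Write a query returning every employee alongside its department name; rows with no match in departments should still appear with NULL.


LEFT JOIN keeps every row from employees (the left table); where dept_id has no match in departments, the department columns become NULL. Walk through each employee:
  - employee 1 (Carol): dept_id=3 -> matches Product
  - employee 2 (Zoe): dept_id=3 -> matches Product
  - employee 3 (Sam): dept_id=1 -> matches Legal
  - employee 4 (Ivan): dept_id=1 -> matches Legal
  - employee 5 (Grace): dept_id=NULL, no match -> kept with NULL
  - employee 6 (Wendy): dept_id=1 -> matches Legal
All 6 rows appear; 1 has NULL department.

SQL:
SELECT a.name, b.name AS department
FROM employees a
LEFT JOIN departments b ON a.dept_id = b.id

Result:
name  | department
------+-----------
Carol | Product   
Zoe   | Product   
Sam   | Legal     
Ivan  | Legal     
Grace | NULL      
Wendy | Legal     


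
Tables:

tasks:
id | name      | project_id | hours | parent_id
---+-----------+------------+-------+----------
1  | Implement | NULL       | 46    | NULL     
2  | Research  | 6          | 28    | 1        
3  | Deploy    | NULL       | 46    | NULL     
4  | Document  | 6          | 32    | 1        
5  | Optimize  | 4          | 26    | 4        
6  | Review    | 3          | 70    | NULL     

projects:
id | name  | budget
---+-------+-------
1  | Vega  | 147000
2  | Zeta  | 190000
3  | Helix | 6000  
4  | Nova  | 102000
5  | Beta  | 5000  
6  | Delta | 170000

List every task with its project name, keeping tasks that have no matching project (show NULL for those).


LEFT JOIN keeps every row from tasks (the left table); where project_id has no match in projects, the project columns become NULL. Walk through each task:
  - task 1 (Implement): project_id=NULL, no match -> kept with NULL
  - task 2 (Research): project_id=6 -> matches Delta
  - task 3 (Deploy): project_id=NULL, no match -> kept with NULL
  - task 4 (Document): project_id=6 -> matches Delta
  - task 5 (Optimize): project_id=4 -> matches Nova
  - task 6 (Review): project_id=3 -> matches Helix
All 6 rows appear; 2 have NULL project.

SQL:
SELECT a.name, b.name AS project
FROM tasks a
LEFT JOIN projects b ON a.project_id = b.id

Result:
name      | project
----------+--------
Implement | NULL   
Research  | Delta  
Deploy    | NULL   
Document  | Delta  
Optimize  | Nova   
Review    | Helix  


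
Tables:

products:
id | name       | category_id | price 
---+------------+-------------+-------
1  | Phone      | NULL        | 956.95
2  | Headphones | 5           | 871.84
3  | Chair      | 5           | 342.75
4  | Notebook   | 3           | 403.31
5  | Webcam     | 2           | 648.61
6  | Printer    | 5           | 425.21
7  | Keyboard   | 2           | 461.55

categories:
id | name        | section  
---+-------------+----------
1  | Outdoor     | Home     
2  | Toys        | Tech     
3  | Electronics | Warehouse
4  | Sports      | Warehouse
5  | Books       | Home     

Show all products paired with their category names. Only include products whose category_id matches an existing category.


INNER JOIN keeps only products rows whose category_id matches an id in categories. Walk through each product:
  - product 1 (Phone): category_id=NULL, no match -> dropped
  - product 2 (Headphones): category_id=5 -> matches Books
  - product 3 (Chair): category_id=5 -> matches Books
  - product 4 (Notebook): category_id=3 -> matches Electronics
  - product 5 (Webcam): category_id=2 -> matches Toys
  - product 6 (Printer): category_id=5 -> matches Books
  - product 7 (Keyboard): category_id=2 -> matches Toys
So 1 of 7 rows is dropped.

SQL:
SELECT a.name, b.name AS category
FROM products a
INNER JOIN categories b ON a.category_id = b.id

Result:
name       | category   
-----------+------------
Headphones | Books      
Chair      | Books      
Notebook   | Electronics
Webcam     | Toys       
Printer    | Books      
Keyboard   | Toys       


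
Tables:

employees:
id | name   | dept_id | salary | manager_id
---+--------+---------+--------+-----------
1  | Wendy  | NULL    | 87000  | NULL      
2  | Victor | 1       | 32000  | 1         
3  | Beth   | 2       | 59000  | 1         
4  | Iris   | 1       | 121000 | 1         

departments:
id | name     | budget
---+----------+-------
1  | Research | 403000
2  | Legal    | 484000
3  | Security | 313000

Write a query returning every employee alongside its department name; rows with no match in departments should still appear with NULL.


LEFT JOIN keeps every row from employees (the left table); where dept_id has no match in departments, the department columns become NULL. Walk through each employee:
  - employee 1 (Wendy): dept_id=NULL, no match -> kept with NULL
  - employee 2 (Victor): dept_id=1 -> matches Research
  - employee 3 (Beth): dept_id=2 -> matches Legal
  - employee 4 (Iris): dept_id=1 -> matches Research
All 4 rows appear; 1 has NULL department.

SQL:
SELECT a.name, b.name AS department
FROM employees a
LEFT JOIN departments b ON a.dept_id = b.id

Result:
name   | department
-------+-----------
Wendy  | NULL      
Victor | Research  
Beth   | Legal     
Iris   | Research  


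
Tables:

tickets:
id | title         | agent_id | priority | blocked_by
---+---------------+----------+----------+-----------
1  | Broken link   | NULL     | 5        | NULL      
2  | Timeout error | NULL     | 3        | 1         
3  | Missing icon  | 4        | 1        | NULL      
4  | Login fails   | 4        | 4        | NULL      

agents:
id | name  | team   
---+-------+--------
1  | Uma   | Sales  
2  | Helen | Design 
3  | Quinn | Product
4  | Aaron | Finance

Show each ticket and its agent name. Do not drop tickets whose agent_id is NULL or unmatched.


LEFT JOIN keeps every row from tickets (the left table); where agent_id has no match in agents, the agent columns become NULL. Walk through each ticket:
  - ticket 1 (Broken link): agent_id=NULL, no match -> kept with NULL
  - ticket 2 (Timeout error): agent_id=NULL, no match -> kept with NULL
  - ticket 3 (Missing icon): agent_id=4 -> matches Aaron
  - ticket 4 (Login fails): agent_id=4 -> matches Aaron
All 4 rows appear; 2 have NULL agent.

SQL:
SELECT a.title, b.name AS agent
FROM tickets a
LEFT JOIN agents b ON a.agent_id = b.id

Result:
title         | agent
--------------+------
Broken link   | NULL 
Timeout error | NULL 
Missing icon  | Aaron
Login fails   | Aaron


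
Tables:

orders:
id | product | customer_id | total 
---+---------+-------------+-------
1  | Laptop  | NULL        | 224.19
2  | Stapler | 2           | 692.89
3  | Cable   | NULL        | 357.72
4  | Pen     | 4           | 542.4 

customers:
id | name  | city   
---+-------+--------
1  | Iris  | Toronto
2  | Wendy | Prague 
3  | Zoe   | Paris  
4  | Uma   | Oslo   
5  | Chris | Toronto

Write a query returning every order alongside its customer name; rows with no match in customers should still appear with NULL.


LEFT JOIN keeps every row from orders (the left table); where customer_id has no match in customers, the customer columns become NULL. Walk through each order:
  - order 1 (Laptop): customer_id=NULL, no match -> kept with NULL
  - order 2 (Stapler): customer_id=2 -> matches Wendy
  - order 3 (Cable): customer_id=NULL, no match -> kept with NULL
  - order 4 (Pen): customer_id=4 -> matches Uma
All 4 rows appear; 2 have NULL customer.

SQL:
SELECT a.product, b.name AS customer
FROM orders a
LEFT JOIN customers b ON a.customer_id = b.id

Result:
product | customer
--------+---------
Laptop  | NULL    
Stapler | Wendy   
Cable   | NULL    
Pen     | Uma     


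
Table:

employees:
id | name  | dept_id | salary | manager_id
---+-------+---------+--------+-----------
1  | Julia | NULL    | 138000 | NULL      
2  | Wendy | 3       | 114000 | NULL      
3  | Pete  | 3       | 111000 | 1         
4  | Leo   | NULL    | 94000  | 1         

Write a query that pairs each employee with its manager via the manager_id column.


This is a self-join: employees is joined to a second copy of itself, matching each row's manager_id to another row's id. Use LEFT JOIN so rows with manager_id=NULL are kept.
  - employee 1 (Julia): manager_id=NULL -> NULL
  - employee 2 (Wendy): manager_id=NULL -> NULL
  - employee 3 (Pete): manager_id=1 -> Julia
  - employee 4 (Leo): manager_id=1 -> Julia

SQL:
SELECT a.name AS item, b.name AS manager
FROM employees a
LEFT JOIN employees b ON a.manager_id = b.id

Result:
item  | manager
------+--------
Julia | NULL   
Wendy | NULL   
Pete  | Julia  
Leo   | Julia  


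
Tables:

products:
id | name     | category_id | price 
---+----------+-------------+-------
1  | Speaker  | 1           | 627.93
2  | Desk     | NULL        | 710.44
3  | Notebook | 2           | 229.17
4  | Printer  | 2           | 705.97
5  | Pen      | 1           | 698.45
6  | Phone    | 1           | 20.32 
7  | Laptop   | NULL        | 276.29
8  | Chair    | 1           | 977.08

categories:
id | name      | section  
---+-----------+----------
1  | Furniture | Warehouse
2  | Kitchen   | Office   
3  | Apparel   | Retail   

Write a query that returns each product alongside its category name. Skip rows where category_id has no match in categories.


INNER JOIN keeps only products rows whose category_id matches an id in categories. Walk through each product:
  - product 1 (Speaker): category_id=1 -> matches Furniture
  - product 2 (Desk): category_id=NULL, no match -> dropped
  - product 3 (Notebook): category_id=2 -> matches Kitchen
  - product 4 (Printer): category_id=2 -> matches Kitchen
  - product 5 (Pen): category_id=1 -> matches Furniture
  - product 6 (Phone): category_id=1 -> matches Furniture
  - product 7 (Laptop): category_id=NULL, no match -> dropped
  - product 8 (Chair): category_id=1 -> matches Furniture
So 2 of 8 rows are dropped.

SQL:
SELECT a.name, b.name AS category
FROM products a
INNER JOIN categories b ON a.category_id = b.id

Result:
name     | category 
---------+----------
Speaker  | Furniture
Notebook | Kitchen  
Printer  | Kitchen  
Pen      | Furniture
Phone    | Furniture
Chair    | Furniture
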